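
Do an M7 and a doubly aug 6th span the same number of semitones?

Yes

Both span 11 semitones: a major seventh and a doubly augmented sixth are the same chromatic distance.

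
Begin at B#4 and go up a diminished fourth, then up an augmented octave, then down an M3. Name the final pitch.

Up a diminished fourth from B#4: E5 (4 semitones up).
Up an augmented octave from E5: E#6 (13 semitones up).
Down a major third from E#6: C#6 (4 semitones down).

C#6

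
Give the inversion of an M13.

First reduce the compound major thirteenth to its simple form, a major sixth.
Interval numbers invert to sum to nine: 6 + 3 = 9, so a sixth inverts to a third.
And major becomes minor under inversion, so we get a minor third.

m3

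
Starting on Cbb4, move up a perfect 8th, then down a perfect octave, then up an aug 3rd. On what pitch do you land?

Eb4

A perfect octave up from Cbb4 is Cbb5.
Cbb5 down a perfect octave → Cbb4 (12 semitones).
Cbb4 up an augmented third → Eb4 (5 semitones).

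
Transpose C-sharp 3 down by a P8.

C-sharp 2

The letter stays C (same as the start), shifted an octave down.
A perfect octave spans 12 semitones, so from C#3 the target pitch is C#2.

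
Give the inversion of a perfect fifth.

P4

The rule of nine gives the new number: 9 − 5 = 4, so a fifth becomes a fourth.
Quality inverts too: perfect stays perfect. That makes the inversion a perfect fourth.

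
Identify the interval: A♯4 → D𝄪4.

diminished 5th

Descending from A#4 to D##4 is the same interval as ascending D##4 to A#4.
D to A spans five letter names (D-E-F-G-A) — that makes it a fifth of some quality.
A perfect fifth would be 7 semitones; D##4 to A#4 is 6, one semitone narrower, so the interval is diminished.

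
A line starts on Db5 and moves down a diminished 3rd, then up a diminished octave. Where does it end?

Bb5

A diminished third down from Db5 is B4.
A diminished octave up from B4 is Bb5.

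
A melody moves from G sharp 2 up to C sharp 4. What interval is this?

G to C spans four letter names (G-A-B-C), plus an octave — that makes it an eleventh of some quality.
The perfect eleventh spans 17 semitones, and G#2 to C#4 is exactly 17 semitones — so this is a perfect eleventh.
(Equivalently, a compound perfect fourth: a perfect fourth plus an octave.)

perfect eleventh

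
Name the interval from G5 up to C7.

perfect eleventh

G to C spans four letter names (G-A-B-C), plus an octave — that makes it an eleventh of some quality.
Counting semitones, G5→C7 is 17, which is the perfect eleventh.
(Equivalently, a compound perfect fourth: a perfect fourth plus an octave.)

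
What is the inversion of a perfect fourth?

perfect 5th

The rule of nine gives the new number: 9 − 4 = 5, so a fourth becomes a fifth.
And perfect stays perfect under inversion, so we get a perfect fifth.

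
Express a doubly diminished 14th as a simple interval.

doubly diminished 7th

Subtracting seven from the interval number removes an octave: 14 − 7 = 7.
Quality carries through unchanged, so the simple form is a doubly diminished seventh.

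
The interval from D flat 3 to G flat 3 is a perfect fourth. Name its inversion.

Inverted interval numbers add to nine, so a fourth pairs with a fifth (4 + 5 = 9).
Quality inverts too: perfect stays perfect. That makes the inversion a perfect fifth.

perfect 5th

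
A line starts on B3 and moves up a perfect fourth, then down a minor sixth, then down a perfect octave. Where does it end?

G#2

Up a perfect fourth from B3: E4 (5 semitones up).
Down a minor sixth from E4: G#3 (8 semitones down).
Down a perfect octave from G#3: G#2 (12 semitones down).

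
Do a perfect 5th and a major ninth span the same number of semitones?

No

A perfect fifth is 7 semitones but a major ninth is 14 semitones — different sizes.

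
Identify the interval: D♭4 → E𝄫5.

minor ninth

D to E spans two letter names (D-E), plus an octave — that makes it a ninth of some quality.
At 13 semitones, Db4→Ebb5 falls one short of a major ninth: minor.
(Equivalently, a compound minor second: a minor second plus an octave.)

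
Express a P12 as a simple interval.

perfect 5th

Each octave removed subtracts seven from the number: 12 − 7 = 5.
So a perfect twelfth is an octave plus a perfect fifth. The quality is unchanged.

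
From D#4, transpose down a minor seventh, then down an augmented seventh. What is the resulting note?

Down a minor seventh from D#4: E#3 (10 semitones down).
An augmented seventh down from E#3 is F2.

F2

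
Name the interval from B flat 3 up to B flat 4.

B to B is the same letter name, plus an octave: an octave.
Counting semitones, Bb3→Bb4 is 12, which is the perfect octave.

P8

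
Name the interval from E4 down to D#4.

Descending from E4 to D#4 is the same interval as ascending D#4 to E4.
D to E spans two letter names (D-E): a second.
At 1 semitone, D#4→E4 falls one short of a major second: minor.

minor second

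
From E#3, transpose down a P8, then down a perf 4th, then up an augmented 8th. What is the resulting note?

B##2

Down a perfect octave from E#3: E#2 (12 semitones down).
E#2 down a perfect fourth → B#1 (5 semitones).
Up an augmented octave from B#1: B##2 (13 semitones up).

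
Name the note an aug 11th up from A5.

Counting four letter names plus an octave up from A lands on D.
An augmented eleventh spans 18 semitones, so from A5 the target pitch is D#7.

D#7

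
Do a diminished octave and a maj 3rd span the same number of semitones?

No

A diminished octave is 11 semitones but a major third is 4 semitones — different sizes.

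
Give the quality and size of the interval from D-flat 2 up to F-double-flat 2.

d3

D to F spans three letter names (D-E-F), so the interval is some kind of third.
The major third is 4 semitones; here we have 2, two semitones narrower: diminished.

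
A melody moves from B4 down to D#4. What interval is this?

Descending from B4 to D#4 is the same interval as ascending D#4 to B4.
D to B spans six letter names (D-E-F-G-A-B), so the interval is some kind of sixth.
At 8 semitones, D#4→B4 falls one short of a major sixth: minor.

minor sixth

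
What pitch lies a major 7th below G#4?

The seventh takes the letter from G down to A.
Moving 11 semitones down from G#4 (the size of a major seventh) reaches A3.

A3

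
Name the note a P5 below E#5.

The fifth takes the letter from E down to A.
A perfect fifth spans 7 semitones, so from E#5 the target pitch is A#4.

A#4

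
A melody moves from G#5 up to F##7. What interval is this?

major fourteenth

G to F spans seven letter names (G-A-B-C-D-E-F), plus an octave: a fourteenth.
The major fourteenth spans 23 semitones, and G#5 to F##7 is exactly 23 semitones — so this is a major fourteenth.
(Equivalently, a compound major seventh: a major seventh plus an octave.)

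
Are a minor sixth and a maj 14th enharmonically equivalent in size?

8 semitones (minor sixth) vs 23 semitones (major fourteenth): not equal.

No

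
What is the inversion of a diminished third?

The rule of nine gives the new number: 9 − 3 = 6, so a third becomes a sixth.
The quality also flips — diminished becomes augmented — giving an augmented sixth.

augmented 6th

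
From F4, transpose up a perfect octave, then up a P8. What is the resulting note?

Up a perfect octave from F4: F5 (12 semitones up).
Up a perfect octave from F5: F6 (12 semitones up).

F6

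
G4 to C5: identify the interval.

P4

G to C spans four letter names (G-A-B-C) — that makes it a fourth of some quality.
Counting semitones, G4→C5 is 5, which is the perfect fourth.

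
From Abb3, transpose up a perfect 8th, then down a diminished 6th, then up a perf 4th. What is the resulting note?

F4

Up a perfect octave from Abb3: Abb4 (12 semitones up).
Down a diminished sixth from Abb4: C4 (7 semitones down).
C4 up a perfect fourth → F4 (5 semitones).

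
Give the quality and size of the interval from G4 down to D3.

Descending from G4 to D3 is the same interval as ascending D3 to G4.
D to G spans four letter names (D-E-F-G), plus an octave — that makes it an eleventh of some quality.
Counting semitones, D3→G4 is 17, which is the perfect eleventh.
(Equivalently, a compound perfect fourth: a perfect fourth plus an octave.)

P11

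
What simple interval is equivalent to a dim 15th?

Each octave removed subtracts seven from the number: 15 − 7 = 8.
So a diminished fifteenth is an octave plus a diminished octave. The quality is unchanged.

diminished 8th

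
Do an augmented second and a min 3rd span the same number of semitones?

An augmented second = 3 semitones = a minor third; enharmonically equal.

Yes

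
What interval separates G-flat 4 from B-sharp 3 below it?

doubly diminished sixth

Descending from Gb4 to B#3 is the same interval as ascending B#3 to Gb4.
B to G spans six letter names (B-C-D-E-F-G) — that makes it a sixth of some quality.
The major sixth is 9 semitones; here we have 6, three semitones narrower: doubly diminished.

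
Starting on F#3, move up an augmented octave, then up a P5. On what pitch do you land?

An augmented octave up from F#3 is F##4.
F##4 up a perfect fifth → C##5 (7 semitones).

C##5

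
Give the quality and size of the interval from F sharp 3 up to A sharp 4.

major tenth

F to A spans three letter names (F-G-A), plus an octave, so the interval is some kind of tenth.
F#3 to A#4 is 16 semitones, matching the major tenth exactly, so the quality is major.
(Equivalently, a compound major third: a major third plus an octave.)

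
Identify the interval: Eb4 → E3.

diminished 8th

Descending from Eb4 to E3 is the same interval as ascending E3 to Eb4.
E to E is the same letter name, plus an octave, so the interval is some kind of octave.
A perfect octave would be 12 semitones; E3 to Eb4 is 11, one semitone narrower, so the interval is diminished.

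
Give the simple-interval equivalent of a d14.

d7

Subtracting seven from the interval number removes an octave: 14 − 7 = 7.
Quality carries through unchanged, so the simple form is a diminished seventh.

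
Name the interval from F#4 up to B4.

perfect fourth

F to B spans four letter names (F-G-A-B), so the interval is some kind of fourth.
F#4 to B4 is 5 semitones, matching the perfect fourth exactly, so the quality is perfect.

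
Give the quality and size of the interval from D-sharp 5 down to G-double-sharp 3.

d12

Descending from D#5 to G##3 is the same interval as ascending G##3 to D#5.
G to D spans five letter names (G-A-B-C-D), plus an octave, so the interval is some kind of twelfth.
A perfect twelfth would be 19 semitones; G##3 to D#5 is 18, one semitone narrower, so the interval is diminished.
(Equivalently, a compound diminished fifth: a diminished fifth plus an octave.)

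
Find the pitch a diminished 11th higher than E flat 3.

The eleventh's letter: E up four letter names plus an octave → A.
Moving 16 semitones up from Eb3 (the size of a diminished eleventh) reaches Abb4.

A double-flat 4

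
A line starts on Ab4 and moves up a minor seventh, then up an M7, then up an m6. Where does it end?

Db7

Up a minor seventh from Ab4: Gb5 (10 semitones up).
Up a major seventh from Gb5: F6 (11 semitones up).
F6 up a minor sixth → Db7 (8 semitones).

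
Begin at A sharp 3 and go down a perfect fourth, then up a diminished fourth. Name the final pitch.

A#3 down a perfect fourth → E#3 (5 semitones).
Up a diminished fourth from E#3: A3 (4 semitones up).

A 3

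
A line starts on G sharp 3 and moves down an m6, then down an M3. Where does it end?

G sharp 2

Down a minor sixth from G#3: B#2 (8 semitones down).
A major third down from B#2 is G#2.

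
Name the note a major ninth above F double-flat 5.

G double-flat 6

Counting two letter names plus an octave up from F lands on G.
Moving 14 semitones up from Fbb5 (the size of a major ninth) reaches Gbb6.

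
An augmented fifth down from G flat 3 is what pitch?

C double-flat 3

Counting five letter names down from G lands on C.
An augmented fifth spans 8 semitones, so from Gb3 the target pitch is Cbb3.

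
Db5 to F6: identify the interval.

D to F spans three letter names (D-E-F), plus an octave: a tenth.
The major tenth spans 16 semitones, and Db5 to F6 is exactly 16 semitones — so this is a major tenth.
(Equivalently, a compound major third: a major third plus an octave.)

major 10th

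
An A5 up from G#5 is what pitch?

D##6

The fifth takes the letter from G up to D.
Moving 8 semitones up from G#5 (the size of an augmented fifth) reaches D##6.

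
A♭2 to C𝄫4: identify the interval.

d10

A to C spans three letter names (A-B-C), plus an octave — that makes it a tenth of some quality.
The major tenth is 16 semitones; here we have 14, two semitones narrower: diminished.
(Equivalently, a compound diminished third: a diminished third plus an octave.)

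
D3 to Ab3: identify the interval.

D to A spans five letter names (D-E-F-G-A) — that makes it a fifth of some quality.
The perfect fifth is 7 semitones; here we have 6, one semitone narrower: diminished.

diminished fifth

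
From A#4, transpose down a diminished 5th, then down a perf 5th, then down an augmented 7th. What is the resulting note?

A diminished fifth down from A#4 is D##4.
A perfect fifth down from D##4 is G##3.
Down an augmented seventh from G##3: A2 (12 semitones down).

A2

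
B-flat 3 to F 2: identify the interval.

Descending from Bb3 to F2 is the same interval as ascending F2 to Bb3.
F to B spans four letter names (F-G-A-B), plus an octave — that makes it an eleventh of some quality.
F2 to Bb3 is 17 semitones, matching the perfect eleventh exactly, so the quality is perfect.
(Equivalently, a compound perfect fourth: a perfect fourth plus an octave.)

perfect eleventh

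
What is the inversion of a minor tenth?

major sixth

First reduce the compound minor tenth to its simple form, a minor third.
The rule of nine gives the new number: 9 − 3 = 6, so a third becomes a sixth.
Quality inverts too: minor becomes major. That makes the inversion a major sixth.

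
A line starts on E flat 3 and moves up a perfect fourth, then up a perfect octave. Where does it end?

A perfect fourth up from Eb3 is Ab3.
Up a perfect octave from Ab3: Ab4 (12 semitones up).

A flat 4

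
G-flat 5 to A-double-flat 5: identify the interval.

m2

G to A spans two letter names (G-A) — that makes it a second of some quality.
At 1 semitone, Gb5→Abb5 falls one short of a major second: minor.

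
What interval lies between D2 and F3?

minor tenth

D to F spans three letter names (D-E-F), plus an octave, so the interval is some kind of tenth.
D2 to F3 is 15 semitones, a half step short of the major tenth (16), so this is minor.
(Equivalently, a compound minor third: a minor third plus an octave.)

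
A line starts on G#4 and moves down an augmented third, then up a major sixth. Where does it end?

G#4 down an augmented third → Eb4 (5 semitones).
A major sixth up from Eb4 is C5.

C5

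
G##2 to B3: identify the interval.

G to B spans three letter names (G-A-B), plus an octave — that makes it a tenth of some quality.
The major tenth is 16 semitones; here we have 14, two semitones narrower: diminished.
(Equivalently, a compound diminished third: a diminished third plus an octave.)

diminished tenth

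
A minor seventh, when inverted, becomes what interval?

Inverted interval numbers add to nine, so a seventh pairs with a second (7 + 2 = 9).
And minor becomes major under inversion, so we get a major second.

M2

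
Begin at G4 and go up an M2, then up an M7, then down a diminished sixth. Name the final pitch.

G4 up a major second → A4 (2 semitones).
A major seventh up from A4 is G#5.
A diminished sixth down from G#5 is B##4.

B##4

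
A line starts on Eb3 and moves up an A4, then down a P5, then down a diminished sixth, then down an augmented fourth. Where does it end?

C#2

Up an augmented fourth from Eb3: A3 (6 semitones up).
Down a perfect fifth from A3: D3 (7 semitones down).
Down a diminished sixth from D3: F##2 (7 semitones down).
An augmented fourth down from F##2 is C#2.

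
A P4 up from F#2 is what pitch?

B2

The fourth takes the letter from F up to B.
A perfect fourth is 5 semitones; 5 semitones up from F#2 gives B2.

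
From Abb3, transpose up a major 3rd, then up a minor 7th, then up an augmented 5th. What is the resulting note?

F5

Up a major third from Abb3: Cb4 (4 semitones up).
Up a minor seventh from Cb4: Bbb4 (10 semitones up).
An augmented fifth up from Bbb4 is F5.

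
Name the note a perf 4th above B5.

Counting four letter names up from B lands on E.
Moving 5 semitones up from B5 (the size of a perfect fourth) reaches E6.

E6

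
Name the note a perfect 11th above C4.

Four letters up from C (plus an octave) reaches F.
A perfect eleventh spans 17 semitones, so from C4 the target pitch is F5.

F5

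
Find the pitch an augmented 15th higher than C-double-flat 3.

A fifteenth keeps the letter name C, two octaves up from C.
Moving 25 semitones up from Cbb3 (the size of an augmented fifteenth) reaches Cb5.

C-flat 5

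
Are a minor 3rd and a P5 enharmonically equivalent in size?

No

3 semitones (minor third) vs 7 semitones (perfect fifth): not equal.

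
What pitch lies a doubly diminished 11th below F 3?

Counting four letter names plus an octave down from F lands on C.
Moving 15 semitones down from F3 (the size of a doubly diminished eleventh) reaches C##2.

C-double-sharp 2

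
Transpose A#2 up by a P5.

Five letter names up from A: E.
Moving 7 semitones up from A#2 (the size of a perfect fifth) reaches E#3.

E#3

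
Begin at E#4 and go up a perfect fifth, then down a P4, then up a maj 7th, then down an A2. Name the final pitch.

D#5

E#4 up a perfect fifth → B#4 (7 semitones).
B#4 down a perfect fourth → F##4 (5 semitones).
A major seventh up from F##4 is E##5.
An augmented second down from E##5 is D#5.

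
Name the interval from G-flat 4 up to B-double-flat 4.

minor third

G to B spans three letter names (G-A-B), so the interval is some kind of third.
At 3 semitones, Gb4→Bbb4 falls one short of a major third: minor.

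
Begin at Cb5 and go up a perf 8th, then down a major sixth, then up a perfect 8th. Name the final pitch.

Ebb6

Up a perfect octave from Cb5: Cb6 (12 semitones up).
Down a major sixth from Cb6: Ebb5 (9 semitones down).
Up a perfect octave from Ebb5: Ebb6 (12 semitones up).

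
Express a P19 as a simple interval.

Take out 2 octaves (14 from the number): 19 − 14 = 5.
That makes a perfect nineteenth a compound perfect fifth — 2 octaves plus a perfect fifth.

perfect fifth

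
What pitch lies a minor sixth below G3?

B2

Counting six letter names down from G lands on B.
A minor sixth spans 8 semitones, so from G3 the target pitch is B2.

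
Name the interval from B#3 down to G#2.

major tenth

Descending from B#3 to G#2 is the same interval as ascending G#2 to B#3.
G to B spans three letter names (G-A-B), plus an octave, so the interval is some kind of tenth.
The major tenth spans 16 semitones, and G#2 to B#3 is exactly 16 semitones — so this is a major tenth.
(Equivalently, a compound major third: a major third plus an octave.)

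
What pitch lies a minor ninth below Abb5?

Two letters down from A (plus an octave) reaches G.
A minor ninth is 13 semitones; 13 semitones down from Abb5 gives Gb4.

Gb4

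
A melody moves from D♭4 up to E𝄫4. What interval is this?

D to E spans two letter names (D-E) — that makes it a second of some quality.
At 1 semitone, Db4→Ebb4 falls one short of a major second: minor.

minor second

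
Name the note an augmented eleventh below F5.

Cb4

The eleventh's letter: F down four letter names plus an octave → C.
An augmented eleventh is 18 semitones; 18 semitones down from F5 gives Cb4.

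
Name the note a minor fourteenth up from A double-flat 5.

Seven letters up from A (plus an octave) reaches G.
Moving 22 semitones up from Abb5 (the size of a minor fourteenth) reaches Gbb7.

G double-flat 7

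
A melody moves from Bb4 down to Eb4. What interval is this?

Descending from Bb4 to Eb4 is the same interval as ascending Eb4 to Bb4.
E to B spans five letter names (E-F-G-A-B) — that makes it a fifth of some quality.
Eb4 to Bb4 is 7 semitones, matching the perfect fifth exactly, so the quality is perfect.

perfect fifth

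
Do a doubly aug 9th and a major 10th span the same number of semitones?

A doubly augmented ninth = 16 semitones = a major tenth; enharmonically equal.

Yes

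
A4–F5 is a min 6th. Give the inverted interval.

M3

Inverted interval numbers add to nine, so a sixth pairs with a third (6 + 3 = 9).
Quality inverts too: minor becomes major. That makes the inversion a major third.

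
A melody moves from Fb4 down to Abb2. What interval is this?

major thirteenth

Descending from Fb4 to Abb2 is the same interval as ascending Abb2 to Fb4.
A to F spans six letter names (A-B-C-D-E-F), plus an octave: a thirteenth.
The major thirteenth spans 21 semitones, and Abb2 to Fb4 is exactly 21 semitones — so this is a major thirteenth.
(Equivalently, a compound major sixth: a major sixth plus an octave.)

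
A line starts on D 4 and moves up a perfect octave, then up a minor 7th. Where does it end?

C 6

Up a perfect octave from D4: D5 (12 semitones up).
Up a minor seventh from D5: C6 (10 semitones up).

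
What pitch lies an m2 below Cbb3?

Two letter names down from C: B.
A minor second is 1 semitone; 1 semitone down from Cbb3 gives Bbb2.

Bbb2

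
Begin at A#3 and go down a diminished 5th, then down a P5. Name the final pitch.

A#3 down a diminished fifth → D##3 (6 semitones).
Down a perfect fifth from D##3: G##2 (7 semitones down).

G##2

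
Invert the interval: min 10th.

M6

First reduce the compound minor tenth to its simple form, a minor third.
Interval numbers invert to sum to nine: 3 + 6 = 9, so a third inverts to a sixth.
Quality inverts too: minor becomes major. That makes the inversion a major sixth.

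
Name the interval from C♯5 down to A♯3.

minor tenth

Descending from C#5 to A#3 is the same interval as ascending A#3 to C#5.
A to C spans three letter names (A-B-C), plus an octave — that makes it a tenth of some quality.
A major tenth would be 16 semitones, but A#3 to C#5 is 15 — one semitone narrower, making it a minor tenth.
(Equivalently, a compound minor third: a minor third plus an octave.)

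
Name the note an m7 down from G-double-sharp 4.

A-double-sharp 3

Seven letter names down from G: A.
A minor seventh is 10 semitones; 10 semitones down from G##4 gives A##3.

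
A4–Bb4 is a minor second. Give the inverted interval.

The rule of nine gives the new number: 9 − 2 = 7, so a second becomes a seventh.
The quality also flips — minor becomes major — giving a major seventh.

M7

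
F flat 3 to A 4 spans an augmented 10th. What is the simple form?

augmented 3rd

Subtracting seven from the interval number removes an octave: 10 − 7 = 3.
That makes an augmented tenth a compound augmented third — an octave plus an augmented third.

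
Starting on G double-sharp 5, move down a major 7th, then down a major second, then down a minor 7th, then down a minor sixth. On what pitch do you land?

G##5 down a major seventh → A#4 (11 semitones).
Down a major second from A#4: G#4 (2 semitones down).
G#4 down a minor seventh → A#3 (10 semitones).
A#3 down a minor sixth → C##3 (8 semitones).

C double-sharp 3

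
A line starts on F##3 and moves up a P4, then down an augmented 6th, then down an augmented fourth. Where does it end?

Ab2

F##3 up a perfect fourth → B#3 (5 semitones).
Down an augmented sixth from B#3: D3 (10 semitones down).
D3 down an augmented fourth → Ab2 (6 semitones).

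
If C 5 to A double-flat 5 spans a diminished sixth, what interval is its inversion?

Inverted interval numbers add to nine, so a sixth pairs with a third (6 + 3 = 9).
The quality also flips — diminished becomes augmented — giving an augmented third.

augmented 3rd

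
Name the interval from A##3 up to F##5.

A to F spans six letter names (A-B-C-D-E-F), plus an octave — that makes it a thirteenth of some quality.
A major thirteenth would be 21 semitones, but A##3 to F##5 is 20 — one semitone narrower, making it a minor thirteenth.
(Equivalently, a compound minor sixth: a minor sixth plus an octave.)

minor thirteenth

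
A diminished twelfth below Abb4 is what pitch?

Db3

The twelfth's letter: A down five letter names plus an octave → D.
A diminished twelfth spans 18 semitones, so from Abb4 the target pitch is Db3.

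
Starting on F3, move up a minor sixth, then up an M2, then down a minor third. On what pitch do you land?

Up a minor sixth from F3: Db4 (8 semitones up).
A major second up from Db4 is Eb4.
Down a minor third from Eb4: C4 (3 semitones down).

C4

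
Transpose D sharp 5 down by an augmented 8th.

An octave keeps the letter name D, an octave down from D.
An augmented octave is 13 semitones; 13 semitones down from D#5 gives D4.

D 4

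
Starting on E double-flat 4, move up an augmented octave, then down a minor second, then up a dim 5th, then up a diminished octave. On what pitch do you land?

An augmented octave up from Ebb4 is Eb5.
A minor second down from Eb5 is D5.
Up a diminished fifth from D5: Ab5 (6 semitones up).
A diminished octave up from Ab5 is Abb6.

A double-flat 6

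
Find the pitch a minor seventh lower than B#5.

C##5

Counting seven letter names down from B lands on C.
Moving 10 semitones down from B#5 (the size of a minor seventh) reaches C##5.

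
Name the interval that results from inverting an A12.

First reduce the compound augmented twelfth to its simple form, an augmented fifth.
Interval numbers invert to sum to nine: 5 + 4 = 9, so a fifth inverts to a fourth.
And augmented becomes diminished under inversion, so we get a diminished fourth.

d4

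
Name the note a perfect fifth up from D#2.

Counting five letter names up from D lands on A.
Moving 7 semitones up from D#2 (the size of a perfect fifth) reaches A#2.

A#2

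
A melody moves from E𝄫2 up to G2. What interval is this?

augmented third

E to G spans three letter names (E-F-G) — that makes it a third of some quality.
The major third is 4 semitones; here we have 5, one semitone wider: augmented.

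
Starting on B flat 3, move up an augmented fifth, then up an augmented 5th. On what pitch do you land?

An augmented fifth up from Bb3 is F#4.
F#4 up an augmented fifth → C##5 (8 semitones).

C double-sharp 5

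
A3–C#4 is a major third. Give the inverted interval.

minor sixth

Interval numbers invert to sum to nine: 3 + 6 = 9, so a third inverts to a sixth.
And major becomes minor under inversion, so we get a minor sixth.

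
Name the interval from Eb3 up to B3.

E to B spans five letter names (E-F-G-A-B), so the interval is some kind of fifth.
The perfect fifth is 7 semitones; here we have 8, one semitone wider: augmented.

A5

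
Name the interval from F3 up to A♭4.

F to A spans three letter names (F-G-A), plus an octave — that makes it a tenth of some quality.
A major tenth would be 16 semitones, but F3 to Ab4 is 15 — one semitone narrower, making it a minor tenth.
(Equivalently, a compound minor third: a minor third plus an octave.)

minor tenth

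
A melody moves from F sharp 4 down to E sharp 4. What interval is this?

minor 2nd

Descending from F#4 to E#4 is the same interval as ascending E#4 to F#4.
E to F spans two letter names (E-F) — that makes it a second of some quality.
A major second would be 2 semitones, but E#4 to F#4 is 1 — one semitone narrower, making it a minor second.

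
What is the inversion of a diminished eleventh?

First reduce the compound diminished eleventh to its simple form, a diminished fourth.
Interval numbers invert to sum to nine: 4 + 5 = 9, so a fourth inverts to a fifth.
And diminished becomes augmented under inversion, so we get an augmented fifth.

augmented 5th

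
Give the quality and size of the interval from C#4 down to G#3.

perfect fourth

Descending from C#4 to G#3 is the same interval as ascending G#3 to C#4.
G to C spans four letter names (G-A-B-C): a fourth.
The perfect fourth spans 5 semitones, and G#3 to C#4 is exactly 5 semitones — so this is a perfect fourth.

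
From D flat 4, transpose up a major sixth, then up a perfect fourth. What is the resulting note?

Db4 up a major sixth → Bb4 (9 semitones).
Bb4 up a perfect fourth → Eb5 (5 semitones).

E flat 5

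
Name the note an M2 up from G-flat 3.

The second takes the letter from G up to A.
A major second is 2 semitones; 2 semitones up from Gb3 gives Ab3.

A-flat 3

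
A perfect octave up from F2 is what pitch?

F3

The letter stays F (same as the start), shifted an octave up.
Moving 12 semitones up from F2 (the size of a perfect octave) reaches F3.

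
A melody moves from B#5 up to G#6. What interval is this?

minor sixth

B to G spans six letter names (B-C-D-E-F-G) — that makes it a sixth of some quality.
A major sixth would be 9 semitones, but B#5 to G#6 is 8 — one semitone narrower, making it a minor sixth.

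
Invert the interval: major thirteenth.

First reduce the compound major thirteenth to its simple form, a major sixth.
Inverted interval numbers add to nine, so a sixth pairs with a third (6 + 3 = 9).
And major becomes minor under inversion, so we get a minor third.

minor 3rd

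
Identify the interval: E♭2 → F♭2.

E to F spans two letter names (E-F): a second.
At 1 semitone, Eb2→Fb2 falls one short of a major second: minor.

minor 2nd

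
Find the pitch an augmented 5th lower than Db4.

Gbb3

Five letter names down from D: G.
Moving 8 semitones down from Db4 (the size of an augmented fifth) reaches Gbb3.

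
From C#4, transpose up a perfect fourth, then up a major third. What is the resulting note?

C#4 up a perfect fourth → F#4 (5 semitones).
Up a major third from F#4: A#4 (4 semitones up).

A#4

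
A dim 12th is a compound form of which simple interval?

Each octave removed subtracts seven from the number: 12 − 7 = 5.
So a diminished twelfth is an octave plus a diminished fifth. The quality is unchanged.

diminished fifth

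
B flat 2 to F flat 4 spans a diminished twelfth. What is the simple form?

diminished 5th

Take out an octave (7 from the number): 12 − 7 = 5.
Quality carries through unchanged, so the simple form is a diminished fifth.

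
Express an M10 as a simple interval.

M3

Each octave removed subtracts seven from the number: 10 − 7 = 3.
So a major tenth is an octave plus a major third. The quality is unchanged.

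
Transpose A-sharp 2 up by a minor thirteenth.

F-sharp 4

The thirteenth's letter: A up six letter names plus an octave → F.
A minor thirteenth is 20 semitones; 20 semitones up from A#2 gives F#4.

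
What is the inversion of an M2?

minor seventh

Inverted interval numbers add to nine, so a second pairs with a seventh (2 + 7 = 9).
And major becomes minor under inversion, so we get a minor seventh.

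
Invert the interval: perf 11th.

First reduce the compound perfect eleventh to its simple form, a perfect fourth.
Inverted interval numbers add to nine, so a fourth pairs with a fifth (4 + 5 = 9).
Quality inverts too: perfect stays perfect. That makes the inversion a perfect fifth.

perfect 5th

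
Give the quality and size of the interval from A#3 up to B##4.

A to B spans two letter names (A-B), plus an octave — that makes it a ninth of some quality.
A major ninth would be 14 semitones; A#3 to B##4 is 15, one semitone wider, so the interval is augmented.
(Equivalently, a compound augmented second: an augmented second plus an octave.)

augmented 9th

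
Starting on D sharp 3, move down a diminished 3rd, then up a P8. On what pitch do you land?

A diminished third down from D#3 is B##2.
A perfect octave up from B##2 is B##3.

B double-sharp 3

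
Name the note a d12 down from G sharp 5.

C double-sharp 4

The twelfth's letter: G down five letter names plus an octave → C.
A diminished twelfth is 18 semitones; 18 semitones down from G#5 gives C##4.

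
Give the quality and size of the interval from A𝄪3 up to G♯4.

diminished 7th

A to G spans seven letter names (A-B-C-D-E-F-G), so the interval is some kind of seventh.
A major seventh would be 11 semitones; A##3 to G#4 is 9, two semitones narrower, so the interval is diminished.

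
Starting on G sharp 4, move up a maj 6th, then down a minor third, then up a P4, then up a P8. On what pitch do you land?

F double-sharp 6

Up a major sixth from G#4: E#5 (9 semitones up).
Down a minor third from E#5: C##5 (3 semitones down).
A perfect fourth up from C##5 is F##5.
A perfect octave up from F##5 is F##6.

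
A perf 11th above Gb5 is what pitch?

Four letters up from G (plus an octave) reaches C.
A perfect eleventh is 17 semitones; 17 semitones up from Gb5 gives Cb7.

Cb7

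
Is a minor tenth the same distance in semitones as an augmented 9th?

Yes

Both span 15 semitones: a minor tenth and an augmented ninth are the same chromatic distance.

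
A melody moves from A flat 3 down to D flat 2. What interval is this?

Descending from Ab3 to Db2 is the same interval as ascending Db2 to Ab3.
D to A spans five letter names (D-E-F-G-A), plus an octave — that makes it a twelfth of some quality.
Counting semitones, Db2→Ab3 is 19, which is the perfect twelfth.
(Equivalently, a compound perfect fifth: a perfect fifth plus an octave.)

perfect twelfth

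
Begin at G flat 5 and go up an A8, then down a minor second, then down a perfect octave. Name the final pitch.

F sharp 5

An augmented octave up from Gb5 is G6.
Down a minor second from G6: F#6 (1 semitone down).
F#6 down a perfect octave → F#5 (12 semitones).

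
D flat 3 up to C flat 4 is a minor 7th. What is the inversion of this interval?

major 2nd

Interval numbers invert to sum to nine: 7 + 2 = 9, so a seventh inverts to a second.
Quality inverts too: minor becomes major. That makes the inversion a major second.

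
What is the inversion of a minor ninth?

M7

First reduce the compound minor ninth to its simple form, a minor second.
Interval numbers invert to sum to nine: 2 + 7 = 9, so a second inverts to a seventh.
The quality also flips — minor becomes major — giving a major seventh.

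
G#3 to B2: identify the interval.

major sixth

Descending from G#3 to B2 is the same interval as ascending B2 to G#3.
B to G spans six letter names (B-C-D-E-F-G): a sixth.
Counting semitones, B2→G#3 is 9, which is the major sixth.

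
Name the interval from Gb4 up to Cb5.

P4

G to C spans four letter names (G-A-B-C) — that makes it a fourth of some quality.
Gb4 to Cb5 is 5 semitones, matching the perfect fourth exactly, so the quality is perfect.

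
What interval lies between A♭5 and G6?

A to G spans seven letter names (A-B-C-D-E-F-G): a seventh.
The major seventh spans 11 semitones, and Ab5 to G6 is exactly 11 semitones — so this is a major seventh.

major seventh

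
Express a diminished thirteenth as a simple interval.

Each octave removed subtracts seven from the number: 13 − 7 = 6.
That makes a diminished thirteenth a compound diminished sixth — an octave plus a diminished sixth.

diminished 6th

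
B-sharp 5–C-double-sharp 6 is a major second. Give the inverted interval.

Inverted interval numbers add to nine, so a second pairs with a seventh (2 + 7 = 9).
The quality also flips — major becomes minor — giving a minor seventh.

minor seventh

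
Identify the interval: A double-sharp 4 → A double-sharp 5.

P8

A to A is the same letter name, plus an octave: an octave.
Counting semitones, A##4→A##5 is 12, which is the perfect octave.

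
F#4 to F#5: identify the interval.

perfect octave

F to F is the same letter name, plus an octave: an octave.
Counting semitones, F#4→F#5 is 12, which is the perfect octave.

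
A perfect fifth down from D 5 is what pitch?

G 4

Counting five letter names down from D lands on G.
A perfect fifth is 7 semitones; 7 semitones down from D5 gives G4.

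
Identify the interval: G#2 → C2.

augmented fifth

Descending from G#2 to C2 is the same interval as ascending C2 to G#2.
C to G spans five letter names (C-D-E-F-G): a fifth.
The perfect fifth is 7 semitones; here we have 8, one semitone wider: augmented.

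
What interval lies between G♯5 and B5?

G to B spans three letter names (G-A-B) — that makes it a third of some quality.
A major third would be 4 semitones, but G#5 to B5 is 3 — one semitone narrower, making it a minor third.

minor 3rd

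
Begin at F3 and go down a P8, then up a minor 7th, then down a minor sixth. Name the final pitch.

Down a perfect octave from F3: F2 (12 semitones down).
A minor seventh up from F2 is Eb3.
Eb3 down a minor sixth → G2 (8 semitones).

G2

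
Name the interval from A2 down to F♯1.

minor tenth

Descending from A2 to F#1 is the same interval as ascending F#1 to A2.
F to A spans three letter names (F-G-A), plus an octave — that makes it a tenth of some quality.
F#1 to A2 is 15 semitones, a half step short of the major tenth (16), so this is minor.
(Equivalently, a compound minor third: a minor third plus an octave.)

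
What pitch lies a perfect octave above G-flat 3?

G-flat 4

The letter stays G (same as the start), shifted an octave up.
A perfect octave spans 12 semitones, so from Gb3 the target pitch is Gb4.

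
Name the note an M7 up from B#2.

A##3

Counting seven letter names up from B lands on A.
Moving 11 semitones up from B#2 (the size of a major seventh) reaches A##3.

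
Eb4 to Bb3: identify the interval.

Descending from Eb4 to Bb3 is the same interval as ascending Bb3 to Eb4.
B to E spans four letter names (B-C-D-E): a fourth.
Counting semitones, Bb3→Eb4 is 5, which is the perfect fourth.

perfect fourth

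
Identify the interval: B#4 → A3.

Descending from B#4 to A3 is the same interval as ascending A3 to B#4.
A to B spans two letter names (A-B), plus an octave — that makes it a ninth of some quality.
A major ninth would be 14 semitones; A3 to B#4 is 15, one semitone wider, so the interval is augmented.
(Equivalently, a compound augmented second: an augmented second plus an octave.)

augmented ninth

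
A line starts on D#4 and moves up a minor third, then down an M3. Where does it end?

D4

D#4 up a minor third → F#4 (3 semitones).
A major third down from F#4 is D4.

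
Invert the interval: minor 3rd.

major 6th

Inverted interval numbers add to nine, so a third pairs with a sixth (3 + 6 = 9).
The quality also flips — minor becomes major — giving a major sixth.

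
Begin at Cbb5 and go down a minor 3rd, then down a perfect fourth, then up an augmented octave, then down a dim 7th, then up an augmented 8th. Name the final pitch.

F##5

Cbb5 down a minor third → Abb4 (3 semitones).
A perfect fourth down from Abb4 is Ebb4.
Up an augmented octave from Ebb4: Eb5 (13 semitones up).
Down a diminished seventh from Eb5: F#4 (9 semitones down).
Up an augmented octave from F#4: F##5 (13 semitones up).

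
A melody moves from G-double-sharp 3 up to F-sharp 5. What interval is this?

G to F spans seven letter names (G-A-B-C-D-E-F), plus an octave: a fourteenth.
A major fourteenth would be 23 semitones; G##3 to F#5 is 21, two semitones narrower, so the interval is diminished.
(Equivalently, a compound diminished seventh: a diminished seventh plus an octave.)

diminished fourteenth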